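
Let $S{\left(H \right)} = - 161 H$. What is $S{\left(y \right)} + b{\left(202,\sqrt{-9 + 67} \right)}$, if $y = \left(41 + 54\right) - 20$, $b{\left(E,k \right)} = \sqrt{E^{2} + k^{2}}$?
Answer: $-12075 + \sqrt{40862} \approx -11873.0$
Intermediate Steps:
$y = 75$ ($y = 95 - 20 = 75$)
$S{\left(y \right)} + b{\left(202,\sqrt{-9 + 67} \right)} = \left(-161\right) 75 + \sqrt{202^{2} + \left(\sqrt{-9 + 67}\right)^{2}} = -12075 + \sqrt{40804 + \left(\sqrt{58}\right)^{2}} = -12075 + \sqrt{40804 + 58} = -12075 + \sqrt{40862}$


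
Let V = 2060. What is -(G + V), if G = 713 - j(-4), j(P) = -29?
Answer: -2802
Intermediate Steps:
G = 742 (G = 713 - 1*(-29) = 713 + 29 = 742)
-(G + V) = -(742 + 2060) = -1*2802 = -2802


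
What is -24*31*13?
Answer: -9672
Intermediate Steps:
-24*31*13 = -744*13 = -9672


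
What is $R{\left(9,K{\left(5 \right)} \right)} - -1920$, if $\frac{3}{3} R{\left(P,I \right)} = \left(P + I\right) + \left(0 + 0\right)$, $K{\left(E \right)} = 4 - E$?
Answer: $1928$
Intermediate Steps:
$R{\left(P,I \right)} = I + P$ ($R{\left(P,I \right)} = \left(P + I\right) + \left(0 + 0\right) = \left(I + P\right) + 0 = I + P$)
$R{\left(9,K{\left(5 \right)} \right)} - -1920 = \left(\left(4 - 5\right) + 9\right) - -1920 = \left(\left(4 - 5\right) + 9\right) + 1920 = \left(-1 + 9\right) + 1920 = 8 + 1920 = 1928$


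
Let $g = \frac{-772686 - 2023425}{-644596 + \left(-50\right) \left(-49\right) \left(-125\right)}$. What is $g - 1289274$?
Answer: $- \frac{1225898229693}{950846} \approx -1.2893 \cdot 10^{6}$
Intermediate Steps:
$g = \frac{2796111}{950846}$ ($g = - \frac{2796111}{-644596 + 2450 \left(-125\right)} = - \frac{2796111}{-644596 - 306250} = - \frac{2796111}{-950846} = \left(-2796111\right) \left(- \frac{1}{950846}\right) = \frac{2796111}{950846} \approx 2.9407$)
$g - 1289274 = \frac{2796111}{950846} - 1289274 = - \frac{1225898229693}{950846}$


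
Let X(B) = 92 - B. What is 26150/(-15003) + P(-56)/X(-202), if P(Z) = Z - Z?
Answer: -26150/15003 ≈ -1.7430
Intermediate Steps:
P(Z) = 0
26150/(-15003) + P(-56)/X(-202) = 26150/(-15003) + 0/(92 - 1*(-202)) = 26150*(-1/15003) + 0/(92 + 202) = -26150/15003 + 0/294 = -26150/15003 + 0*(1/294) = -26150/15003 + 0 = -26150/15003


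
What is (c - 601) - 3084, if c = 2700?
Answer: -985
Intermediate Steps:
(c - 601) - 3084 = (2700 - 601) - 3084 = 2099 - 3084 = -985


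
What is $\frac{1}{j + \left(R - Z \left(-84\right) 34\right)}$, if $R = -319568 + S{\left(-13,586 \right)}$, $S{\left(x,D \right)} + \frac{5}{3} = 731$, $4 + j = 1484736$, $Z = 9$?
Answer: $\frac{3}{3574792} \approx 8.3921 \cdot 10^{-7}$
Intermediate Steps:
$j = 1484732$ ($j = -4 + 1484736 = 1484732$)
$S{\left(x,D \right)} = \frac{2188}{3}$ ($S{\left(x,D \right)} = - \frac{5}{3} + 731 = \frac{2188}{3}$)
$R = - \frac{956516}{3}$ ($R = -319568 + \frac{2188}{3} = - \frac{956516}{3} \approx -3.1884 \cdot 10^{5}$)
$\frac{1}{j + \left(R - Z \left(-84\right) 34\right)} = \frac{1}{1484732 - \left(\frac{956516}{3} + 9 \left(-84\right) 34\right)} = \frac{1}{1484732 - \left(\frac{956516}{3} - 25704\right)} = \frac{1}{1484732 - \frac{879404}{3}} = \frac{1}{\frac{3574792}{3}} = \frac{3}{3574792}$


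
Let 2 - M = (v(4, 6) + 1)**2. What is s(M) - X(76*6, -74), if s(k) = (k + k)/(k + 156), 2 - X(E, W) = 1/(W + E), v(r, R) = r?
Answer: -119051/50806 ≈ -2.3432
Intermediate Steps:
X(E, W) = 2 - 1/(E + W) (X(E, W) = 2 - 1/(W + E) = 2 - 1/(E + W))
M = -23 (M = 2 - (4 + 1)**2 = 2 - 1*5**2 = 2 - 1*25 = 2 - 25 = -23)
s(k) = 2*k/(156 + k) (s(k) = (2*k)/(156 + k) = 2*k/(156 + k))
s(M) - X(76*6, -74) = 2*(-23)/(156 - 23) - (-1 + 2*(76*6) + 2*(-74))/(76*6 - 74) = 2*(-23)/133 - (-1 + 2*456 - 148)/(456 - 74) = 2*(-23)*(1/133) - (-1 + 912 - 148)/382 = -46/133 - 763/382 = -119051/50806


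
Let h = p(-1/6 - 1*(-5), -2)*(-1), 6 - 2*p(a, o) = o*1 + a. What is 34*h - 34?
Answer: -527/6 ≈ -87.833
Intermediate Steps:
p(a, o) = 3 - a/2 - o/2 (p(a, o) = 3 - (o*1 + a)/2 = 3 - (o + a)/2 = 3 - (a + o)/2 = 3 + (-a/2 - o/2) = 3 - a/2 - o/2)
h = -19/12 (h = (3 - (-1/6 - 1*(-5))/2 - 1/2*(-2))*(-1) = (3 - (-1*1/6 + 5)/2 + 1)*(-1) = (3 - (-1/6 + 5)/2 + 1)*(-1) = (3 - 1/2*29/6 + 1)*(-1) = (3 - 29/12 + 1)*(-1) = (19/12)*(-1) = -19/12 ≈ -1.5833)
34*h - 34 = 34*(-19/12) - 34 = -323/6 - 34 = -527/6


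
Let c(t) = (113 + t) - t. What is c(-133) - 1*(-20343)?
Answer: 20456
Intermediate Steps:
c(t) = 113
c(-133) - 1*(-20343) = 113 - 1*(-20343) = 113 + 20343 = 20456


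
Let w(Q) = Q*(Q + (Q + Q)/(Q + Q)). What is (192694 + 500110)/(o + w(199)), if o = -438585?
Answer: -692804/398785 ≈ -1.7373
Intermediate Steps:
w(Q) = Q*(1 + Q) (w(Q) = Q*(Q + (2*Q)/((2*Q))) = Q*(Q + (2*Q)*(1/(2*Q))) = Q*(Q + 1) = Q*(1 + Q))
(192694 + 500110)/(o + w(199)) = (192694 + 500110)/(-438585 + 199*(1 + 199)) = 692804/(-438585 + 199*200) = 692804/(-438585 + 39800) = 692804/(-398785) = 692804*(-1/398785) = -692804/398785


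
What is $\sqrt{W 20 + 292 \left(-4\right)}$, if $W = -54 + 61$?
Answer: $2 i \sqrt{257} \approx 32.062 i$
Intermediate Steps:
$W = 7$
$\sqrt{W 20 + 292 \left(-4\right)} = \sqrt{7 \cdot 20 + 292 \left(-4\right)} = \sqrt{140 - 1168} = \sqrt{-1028} = 2 i \sqrt{257}$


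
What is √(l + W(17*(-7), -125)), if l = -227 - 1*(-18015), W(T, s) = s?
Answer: √17663 ≈ 132.90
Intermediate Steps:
l = 17788 (l = -227 + 18015 = 17788)
√(l + W(17*(-7), -125)) = √(17788 - 125) = √17663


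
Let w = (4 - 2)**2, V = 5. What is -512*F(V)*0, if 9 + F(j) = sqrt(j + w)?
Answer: 0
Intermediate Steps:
w = 4 (w = 2**2 = 4)
F(j) = -9 + sqrt(4 + j) (F(j) = -9 + sqrt(j + 4) = -9 + sqrt(4 + j))
-512*F(V)*0 = -512*(-9 + sqrt(4 + 5))*0 = -512*(-9 + sqrt(9))*0 = -512*(-9 + 3)*0 = -(-3072)*0 = -512*0 = 0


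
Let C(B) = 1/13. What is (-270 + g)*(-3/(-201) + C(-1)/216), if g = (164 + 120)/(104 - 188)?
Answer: -16505375/3950856 ≈ -4.1777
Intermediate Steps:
C(B) = 1/13
g = -71/21 (g = 284/(-84) = 284*(-1/84) = -71/21 ≈ -3.3810)
(-270 + g)*(-3/(-201) + C(-1)/216) = (-270 - 71/21)*(-3/(-201) + (1/13)/216) = -5741*(-3*(-1/201) + (1/13)*(1/216))/21 = -5741*(1/67 + 1/2808)/21 = -5741/21*2875/188136 = -16505375/3950856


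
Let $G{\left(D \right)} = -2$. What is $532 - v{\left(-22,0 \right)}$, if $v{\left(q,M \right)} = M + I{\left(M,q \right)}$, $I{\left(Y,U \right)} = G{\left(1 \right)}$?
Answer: $534$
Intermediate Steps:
$I{\left(Y,U \right)} = -2$
$v{\left(q,M \right)} = -2 + M$ ($v{\left(q,M \right)} = M - 2 = -2 + M$)
$532 - v{\left(-22,0 \right)} = 532 - \left(-2 + 0\right) = 532 - -2 = 532 + 2 = 534$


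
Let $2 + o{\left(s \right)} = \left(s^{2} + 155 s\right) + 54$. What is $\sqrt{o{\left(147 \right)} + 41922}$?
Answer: $4 \sqrt{5398} \approx 293.88$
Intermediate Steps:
$o{\left(s \right)} = 52 + s^{2} + 155 s$ ($o{\left(s \right)} = -2 + \left(\left(s^{2} + 155 s\right) + 54\right) = -2 + \left(54 + s^{2} + 155 s\right) = 52 + s^{2} + 155 s$)
$\sqrt{o{\left(147 \right)} + 41922} = \sqrt{\left(52 + 147^{2} + 155 \cdot 147\right) + 41922} = \sqrt{\left(52 + 21609 + 22785\right) + 41922} = \sqrt{44446 + 41922} = \sqrt{86368} = 4 \sqrt{5398}$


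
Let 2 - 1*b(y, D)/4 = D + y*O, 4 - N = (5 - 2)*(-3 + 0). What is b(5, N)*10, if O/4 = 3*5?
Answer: -12440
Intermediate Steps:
O = 60 (O = 4*(3*5) = 4*15 = 60)
N = 13 (N = 4 - (5 - 2)*(-3 + 0) = 4 - 3*(-3) = 4 - 1*(-9) = 4 + 9 = 13)
b(y, D) = 8 - 240*y - 4*D (b(y, D) = 8 - 4*(D + y*60) = 8 - 4*(D + 60*y) = 8 + (-240*y - 4*D) = 8 - 240*y - 4*D)
b(5, N)*10 = (8 - 240*5 - 4*13)*10 = (8 - 1200 - 52)*10 = -1244*10 = -12440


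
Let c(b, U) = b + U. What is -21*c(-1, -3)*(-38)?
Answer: -3192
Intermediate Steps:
c(b, U) = U + b
-21*c(-1, -3)*(-38) = -21*(-3 - 1)*(-38) = -21*(-4)*(-38) = 84*(-38) = -3192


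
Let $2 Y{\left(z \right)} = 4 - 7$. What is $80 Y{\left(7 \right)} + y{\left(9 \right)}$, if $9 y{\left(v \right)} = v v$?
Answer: $-111$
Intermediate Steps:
$Y{\left(z \right)} = - \frac{3}{2}$ ($Y{\left(z \right)} = \frac{4 - 7}{2} = \frac{1}{2} \left(-3\right) = - \frac{3}{2}$)
$y{\left(v \right)} = \frac{v^{2}}{9}$ ($y{\left(v \right)} = \frac{v v}{9} = \frac{v^{2}}{9}$)
$80 Y{\left(7 \right)} + y{\left(9 \right)} = 80 \left(- \frac{3}{2}\right) + \frac{9^{2}}{9} = -120 + \frac{1}{9} \cdot 81 = -120 + 9 = -111$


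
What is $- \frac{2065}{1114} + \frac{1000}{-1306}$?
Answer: $- \frac{1905445}{727442} \approx -2.6194$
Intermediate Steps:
$- \frac{2065}{1114} + \frac{1000}{-1306} = \left(-2065\right) \frac{1}{1114} + 1000 \left(- \frac{1}{1306}\right) = - \frac{2065}{1114} - \frac{500}{653} = - \frac{1905445}{727442}$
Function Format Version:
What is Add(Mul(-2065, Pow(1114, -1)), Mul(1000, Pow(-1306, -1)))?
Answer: Rational(-1905445, 727442) ≈ -2.6194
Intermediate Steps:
Add(Mul(-2065, Pow(1114, -1)), Mul(1000, Pow(-1306, -1))) = Add(Mul(-2065, Rational(1, 1114)), Mul(1000, Rational(-1, 1306))) = Add(Rational(-2065, 1114), Rational(-500, 653)) = Rational(-1905445, 727442)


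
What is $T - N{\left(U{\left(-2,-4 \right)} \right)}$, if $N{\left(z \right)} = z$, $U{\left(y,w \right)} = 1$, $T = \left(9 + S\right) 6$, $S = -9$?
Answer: $-1$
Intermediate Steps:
$T = 0$ ($T = \left(9 - 9\right) 6 = 0 \cdot 6 = 0$)
$T - N{\left(U{\left(-2,-4 \right)} \right)} = 0 - 1 = -1$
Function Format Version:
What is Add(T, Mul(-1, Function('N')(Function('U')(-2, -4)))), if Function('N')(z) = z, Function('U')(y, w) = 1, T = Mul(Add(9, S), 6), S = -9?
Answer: -1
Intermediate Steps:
T = 0 (T = Mul(Add(9, -9), 6) = Mul(0, 6) = 0)
Add(T, Mul(-1, Function('N')(Function('U')(-2, -4)))) = Add(0, Mul(-1, 1)) = Add(0, -1) = -1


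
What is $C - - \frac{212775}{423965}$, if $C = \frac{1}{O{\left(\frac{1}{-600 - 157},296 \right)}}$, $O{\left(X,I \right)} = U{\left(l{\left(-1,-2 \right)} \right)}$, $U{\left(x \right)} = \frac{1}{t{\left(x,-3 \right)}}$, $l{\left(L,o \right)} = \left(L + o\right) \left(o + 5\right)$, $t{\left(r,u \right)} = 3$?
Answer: $\frac{296934}{84793} \approx 3.5019$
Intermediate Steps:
$l{\left(L,o \right)} = \left(5 + o\right) \left(L + o\right)$ ($l{\left(L,o \right)} = \left(L + o\right) \left(5 + o\right) = \left(5 + o\right) \left(L + o\right)$)
$U{\left(x \right)} = \frac{1}{3}$
$O{\left(X,I \right)} = \frac{1}{3}$
$C = 3$ ($C = \frac{1}{\frac{1}{3}} = 3$)
$C - - \frac{212775}{423965} = 3 - - \frac{212775}{423965} = 3 - \left(-212775\right) \frac{1}{423965} = 3 - - \frac{42555}{84793} = 3 + \frac{42555}{84793} = \frac{296934}{84793}$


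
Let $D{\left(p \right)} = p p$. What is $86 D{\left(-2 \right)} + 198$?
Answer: $542$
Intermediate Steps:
$D{\left(p \right)} = p^{2}$
$86 D{\left(-2 \right)} + 198 = 86 \left(-2\right)^{2} + 198 = 86 \cdot 4 + 198 = 344 + 198 = 542$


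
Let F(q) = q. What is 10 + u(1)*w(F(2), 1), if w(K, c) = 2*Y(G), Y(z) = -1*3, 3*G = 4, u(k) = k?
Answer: 4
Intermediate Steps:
G = 4/3 (G = (1/3)*4 = 4/3 ≈ 1.3333)
Y(z) = -3
w(K, c) = -6 (w(K, c) = 2*(-3) = -6)
10 + u(1)*w(F(2), 1) = 10 + 1*(-6) = 10 - 6 = 4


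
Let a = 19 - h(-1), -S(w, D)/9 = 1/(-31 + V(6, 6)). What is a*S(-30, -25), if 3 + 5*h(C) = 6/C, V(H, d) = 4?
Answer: 104/15 ≈ 6.9333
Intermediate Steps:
h(C) = -⅗ + 6/(5*C) (h(C) = -⅗ + (6/C)/5 = -⅗ + 6/(5*C))
S(w, D) = ⅓ (S(w, D) = -9/(-31 + 4) = -9/(-27) = -9*(-1/27) = ⅓)
a = 104/5 (a = 19 - 3*(2 - 1*(-1))/(5*(-1)) = 19 - 3*(-1)*(2 + 1)/5 = 19 - 3*(-1)*3/5 = 19 - 1*(-9/5) = 19 + 9/5 = 104/5 ≈ 20.800)
a*S(-30, -25) = (104/5)*(⅓) = 104/15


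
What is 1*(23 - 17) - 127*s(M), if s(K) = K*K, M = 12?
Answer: -18282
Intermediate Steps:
s(K) = K²
1*(23 - 17) - 127*s(M) = 1*(23 - 17) - 127*12² = 1*6 - 127*144 = 6 - 18288 = -18282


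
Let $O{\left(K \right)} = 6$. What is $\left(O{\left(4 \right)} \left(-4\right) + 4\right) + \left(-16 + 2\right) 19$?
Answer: $-286$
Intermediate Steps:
$\left(O{\left(4 \right)} \left(-4\right) + 4\right) + \left(-16 + 2\right) 19 = \left(6 \left(-4\right) + 4\right) + \left(-16 + 2\right) 19 = \left(-24 + 4\right) - 266 = -20 - 266 = -286$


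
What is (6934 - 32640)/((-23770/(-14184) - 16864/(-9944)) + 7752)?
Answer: -226607541336/68366362703 ≈ -3.3146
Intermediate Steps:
(6934 - 32640)/((-23770/(-14184) - 16864/(-9944)) + 7752) = -25706/((-23770*(-1/14184) - 16864*(-1/9944)) + 7752) = -25706/((11885/7092 + 2108/1243) + 7752) = -25706/(29722991/8815356 + 7752) = -25706/68366362703/8815356 = -25706*8815356/68366362703 = -226607541336/68366362703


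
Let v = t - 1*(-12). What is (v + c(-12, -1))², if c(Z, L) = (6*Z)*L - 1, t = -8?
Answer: 5625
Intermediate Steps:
c(Z, L) = -1 + 6*L*Z (c(Z, L) = 6*L*Z - 1 = -1 + 6*L*Z)
v = 4 (v = -8 - 1*(-12) = -8 + 12 = 4)
(v + c(-12, -1))² = (4 + (-1 + 6*(-1)*(-12)))² = (4 + (-1 + 72))² = (4 + 71)² = 75² = 5625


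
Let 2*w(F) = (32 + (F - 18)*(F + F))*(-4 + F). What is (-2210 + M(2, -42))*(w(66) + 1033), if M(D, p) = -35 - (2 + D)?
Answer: -446293809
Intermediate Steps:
M(D, p) = -37 - D (M(D, p) = -35 + (-2 - D) = -37 - D)
w(F) = (-4 + F)*(32 + 2*F*(-18 + F))/2 (w(F) = ((32 + (F - 18)*(F + F))*(-4 + F))/2 = ((32 + (-18 + F)*(2*F))*(-4 + F))/2 = ((32 + 2*F*(-18 + F))*(-4 + F))/2 = ((-4 + F)*(32 + 2*F*(-18 + F)))/2 = (-4 + F)*(32 + 2*F*(-18 + F))/2)
(-2210 + M(2, -42))*(w(66) + 1033) = (-2210 + (-37 - 1*2))*((-64 + 66**3 - 22*66**2 + 88*66) + 1033) = (-2210 + (-37 - 2))*((-64 + 287496 - 22*4356 + 5808) + 1033) = (-2210 - 39)*((-64 + 287496 - 95832 + 5808) + 1033) = -2249*(197408 + 1033) = -2249*198441 = -446293809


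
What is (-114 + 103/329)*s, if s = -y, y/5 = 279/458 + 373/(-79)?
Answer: -27826522895/11903878 ≈ -2337.6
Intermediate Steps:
y = -743965/36182 (y = 5*(279/458 + 373/(-79)) = 5*(279*(1/458) + 373*(-1/79)) = 5*(279/458 - 373/79) = 5*(-148793/36182) = -743965/36182 ≈ -20.562)
s = 743965/36182 (s = -1*(-743965/36182) = 743965/36182 ≈ 20.562)
(-114 + 103/329)*s = (-114 + 103/329)*(743965/36182) = -37403/329*743965/36182 = -27826522895/11903878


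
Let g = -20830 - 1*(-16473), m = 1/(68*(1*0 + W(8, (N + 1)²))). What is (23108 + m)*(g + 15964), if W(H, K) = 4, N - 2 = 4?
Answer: 72954370839/272 ≈ 2.6821e+8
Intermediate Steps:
N = 6 (N = 2 + 4 = 6)
m = 1/272 (m = 1/(68*(1*0 + 4)) = 1/(68*(0 + 4)) = 1/(68*4) = 1/272 ≈ 0.0036765)
g = -4357 (g = -20830 + 16473 = -4357)
(23108 + m)*(g + 15964) = (23108 + 1/272)*(-4357 + 15964) = (6285377/272)*11607 = 72954370839/272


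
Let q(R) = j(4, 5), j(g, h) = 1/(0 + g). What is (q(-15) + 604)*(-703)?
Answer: -1699151/4 ≈ -4.2479e+5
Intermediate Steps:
j(g, h) = 1/g
q(R) = ¼ (q(R) = 1/4 = ¼)
(q(-15) + 604)*(-703) = (¼ + 604)*(-703) = (2417/4)*(-703) = -1699151/4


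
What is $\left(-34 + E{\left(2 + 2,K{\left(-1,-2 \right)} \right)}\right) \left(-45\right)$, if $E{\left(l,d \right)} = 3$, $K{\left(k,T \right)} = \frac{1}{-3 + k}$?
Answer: $1395$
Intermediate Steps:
$\left(-34 + E{\left(2 + 2,K{\left(-1,-2 \right)} \right)}\right) \left(-45\right) = \left(-34 + 3\right) \left(-45\right) = \left(-31\right) \left(-45\right) = 1395$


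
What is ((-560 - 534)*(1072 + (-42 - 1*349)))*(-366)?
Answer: 272675124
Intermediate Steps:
((-560 - 534)*(1072 + (-42 - 1*349)))*(-366) = -1094*(1072 + (-42 - 349))*(-366) = -1094*(1072 - 391)*(-366) = -1094*681*(-366) = -745014*(-366) = 272675124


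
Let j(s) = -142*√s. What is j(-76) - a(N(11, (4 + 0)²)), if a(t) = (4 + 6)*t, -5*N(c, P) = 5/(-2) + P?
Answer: 27 - 284*I*√19 ≈ 27.0 - 1237.9*I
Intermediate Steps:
N(c, P) = ½ - P/5 (N(c, P) = -(5/(-2) + P)/5 = -(5*(-½) + P)/5 = -(-5/2 + P)/5 = ½ - P/5)
a(t) = 10*t
j(-76) - a(N(11, (4 + 0)²)) = -284*I*√19 - 10*(½ - (4 + 0)²/5) = -284*I*√19 - 10*(½ - ⅕*4²) = -284*I*√19 - 10*(½ - ⅕*16) = -284*I*√19 - 10*(½ - 16/5) = -284*I*√19 - 10*(-27)/10 = -284*I*√19 - 1*(-27) = -284*I*√19 + 27 = 27 - 284*I*√19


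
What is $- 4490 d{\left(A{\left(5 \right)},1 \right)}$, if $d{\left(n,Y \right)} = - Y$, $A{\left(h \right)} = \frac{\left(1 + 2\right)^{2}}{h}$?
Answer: $4490$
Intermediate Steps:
$A{\left(h \right)} = \frac{9}{h}$ ($A{\left(h \right)} = \frac{3^{2}}{h} = \frac{9}{h}$)
$- 4490 d{\left(A{\left(5 \right)},1 \right)} = - 4490 \left(\left(-1\right) 1\right) = \left(-4490\right) \left(-1\right) = 4490$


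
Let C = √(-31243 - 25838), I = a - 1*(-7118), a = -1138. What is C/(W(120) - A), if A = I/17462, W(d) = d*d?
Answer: 8731*I*√57081/125723410 ≈ 0.016592*I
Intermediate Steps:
W(d) = d²
I = 5980 (I = -1138 - 1*(-7118) = -1138 + 7118 = 5980)
A = 2990/8731 (A = 5980/17462 = 5980*(1/17462) = 2990/8731 ≈ 0.34246)
C = I*√57081 (C = √(-57081) = I*√57081 ≈ 238.92*I)
C/(W(120) - A) = (I*√57081)/(120² - 1*2990/8731) = (I*√57081)/(14400 - 2990/8731) = (I*√57081)/(125723410/8731) = (I*√57081)*(8731/125723410) = 8731*I*√57081/125723410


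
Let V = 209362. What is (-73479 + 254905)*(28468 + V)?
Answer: 43148545580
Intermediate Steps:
(-73479 + 254905)*(28468 + V) = (-73479 + 254905)*(28468 + 209362) = 181426*237830 = 43148545580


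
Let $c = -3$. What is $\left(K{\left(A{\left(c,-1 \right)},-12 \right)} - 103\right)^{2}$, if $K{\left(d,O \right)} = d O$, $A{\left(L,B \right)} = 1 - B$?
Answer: $16129$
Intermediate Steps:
$K{\left(d,O \right)} = O d$
$\left(K{\left(A{\left(c,-1 \right)},-12 \right)} - 103\right)^{2} = \left(- 12 \left(1 - -1\right) - 103\right)^{2} = \left(- 12 \left(1 + 1\right) - 103\right)^{2} = \left(\left(-12\right) 2 - 103\right)^{2} = \left(-24 - 103\right)^{2} = \left(-127\right)^{2} = 16129$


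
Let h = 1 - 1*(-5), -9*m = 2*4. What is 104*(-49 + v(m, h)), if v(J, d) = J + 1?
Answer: -45760/9 ≈ -5084.4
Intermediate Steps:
m = -8/9 (m = -2*4/9 = -⅑*8 = -8/9 ≈ -0.88889)
h = 6 (h = 1 + 5 = 6)
v(J, d) = 1 + J
104*(-49 + v(m, h)) = 104*(-49 + (1 - 8/9)) = 104*(-49 + ⅑) = 104*(-440/9) = -45760/9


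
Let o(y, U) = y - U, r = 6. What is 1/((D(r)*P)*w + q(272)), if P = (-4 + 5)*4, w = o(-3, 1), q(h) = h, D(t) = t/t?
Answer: 1/256 ≈ 0.0039063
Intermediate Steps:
D(t) = 1
w = -4 (w = -3 - 1*1 = -3 - 1 = -4)
P = 4 (P = 1*4 = 4)
1/((D(r)*P)*w + q(272)) = 1/((1*4)*(-4) + 272) = 1/(4*(-4) + 272) = 1/(-16 + 272) = 1/256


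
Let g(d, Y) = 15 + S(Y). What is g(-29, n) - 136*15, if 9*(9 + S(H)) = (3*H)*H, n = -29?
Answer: -5261/3 ≈ -1753.7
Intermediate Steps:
S(H) = -9 + H²/3 (S(H) = -9 + ((3*H)*H)/9 = -9 + (3*H²)/9 = -9 + H²/3)
g(d, Y) = 6 + Y²/3 (g(d, Y) = 15 + (-9 + Y²/3) = 6 + Y²/3)
g(-29, n) - 136*15 = (6 + (⅓)*(-29)²) - 136*15 = (6 + (⅓)*841) - 1*2040 = (6 + 841/3) - 2040 = 859/3 - 2040 = -5261/3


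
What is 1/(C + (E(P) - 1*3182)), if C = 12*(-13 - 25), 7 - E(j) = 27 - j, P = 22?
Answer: -1/3636 ≈ -0.00027503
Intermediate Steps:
E(j) = -20 + j (E(j) = 7 - (27 - j) = 7 + (-27 + j) = -20 + j)
C = -456 (C = 12*(-38) = -456)
1/(C + (E(P) - 1*3182)) = 1/(-456 + ((-20 + 22) - 1*3182)) = 1/(-456 + (2 - 3182)) = 1/(-456 - 3180) = 1/(-3636) = -1/3636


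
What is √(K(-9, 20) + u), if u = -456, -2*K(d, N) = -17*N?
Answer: I*√286 ≈ 16.912*I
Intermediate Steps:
K(d, N) = 17*N/2 (K(d, N) = -(-17)*N/2 = 17*N/2)
√(K(-9, 20) + u) = √((17/2)*20 - 456) = √(170 - 456) = √(-286) = I*√286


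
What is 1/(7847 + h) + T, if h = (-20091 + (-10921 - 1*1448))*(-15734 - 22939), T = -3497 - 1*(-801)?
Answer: -3384378919191/1255333427 ≈ -2696.0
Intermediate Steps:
T = -2696 (T = -3497 + 801 = -2696)
h = 1255325580 (h = (-20091 + (-10921 - 1448))*(-38673) = (-20091 - 12369)*(-38673) = -32460*(-38673) = 1255325580)
1/(7847 + h) + T = 1/(7847 + 1255325580) - 2696 = 1/1255333427 - 2696 = -3384378919191/1255333427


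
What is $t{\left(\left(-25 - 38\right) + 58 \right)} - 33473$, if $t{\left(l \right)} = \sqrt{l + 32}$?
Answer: $-33473 + 3 \sqrt{3} \approx -33468.0$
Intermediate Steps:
$t{\left(l \right)} = \sqrt{32 + l}$
$t{\left(\left(-25 - 38\right) + 58 \right)} - 33473 = \sqrt{32 + \left(\left(-25 - 38\right) + 58\right)} - 33473 = \sqrt{32 + \left(-63 + 58\right)} - 33473 = \sqrt{32 - 5} - 33473 = \sqrt{27} - 33473 = 3 \sqrt{3} - 33473 = -33473 + 3 \sqrt{3}$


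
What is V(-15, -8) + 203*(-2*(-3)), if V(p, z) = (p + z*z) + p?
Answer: 1252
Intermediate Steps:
V(p, z) = z**2 + 2*p (V(p, z) = (p + z**2) + p = z**2 + 2*p)
V(-15, -8) + 203*(-2*(-3)) = ((-8)**2 + 2*(-15)) + 203*(-2*(-3)) = (64 - 30) + 203*6 = 34 + 1218 = 1252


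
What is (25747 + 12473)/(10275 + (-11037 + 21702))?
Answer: 637/349 ≈ 1.8252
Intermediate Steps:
(25747 + 12473)/(10275 + (-11037 + 21702)) = 38220/(10275 + 10665) = 38220/20940 = 38220*(1/20940) = 637/349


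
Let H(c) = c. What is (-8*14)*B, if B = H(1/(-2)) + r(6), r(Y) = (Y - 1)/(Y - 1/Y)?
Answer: -40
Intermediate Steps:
r(Y) = (-1 + Y)/(Y - 1/Y)
B = 5/14 (B = 1/(-2) + 6/(1 + 6) = -½ + 6/7 = 5/14 ≈ 0.35714)
(-8*14)*B = -8*14*(5/14) = -112*5/14 = -40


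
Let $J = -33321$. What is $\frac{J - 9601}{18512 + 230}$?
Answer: $- \frac{21461}{9371} \approx -2.2901$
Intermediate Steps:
$\frac{J - 9601}{18512 + 230} = \frac{-33321 - 9601}{18512 + 230} = - \frac{42922}{18742} = \left(-42922\right) \frac{1}{18742} = - \frac{21461}{9371}$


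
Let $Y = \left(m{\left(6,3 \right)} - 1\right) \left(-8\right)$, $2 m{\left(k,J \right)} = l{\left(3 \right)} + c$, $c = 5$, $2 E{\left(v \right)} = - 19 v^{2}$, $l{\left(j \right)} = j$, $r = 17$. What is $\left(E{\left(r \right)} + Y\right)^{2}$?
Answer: $\frac{30680521}{4} \approx 7.6701 \cdot 10^{6}$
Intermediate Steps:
$E{\left(v \right)} = - \frac{19 v^{2}}{2}$ ($E{\left(v \right)} = \frac{\left(-19\right) v^{2}}{2} = - \frac{19 v^{2}}{2}$)
$m{\left(k,J \right)} = 4$ ($m{\left(k,J \right)} = \frac{3 + 5}{2} = \frac{1}{2} \cdot 8 = 4$)
$Y = -24$ ($Y = \left(4 - 1\right) \left(-8\right) = 3 \left(-8\right) = -24$)
$\left(E{\left(r \right)} + Y\right)^{2} = \left(- \frac{19 \cdot 17^{2}}{2} - 24\right)^{2} = \left(\left(- \frac{19}{2}\right) 289 - 24\right)^{2} = \left(- \frac{5491}{2} - 24\right)^{2} = \left(- \frac{5539}{2}\right)^{2} = \frac{30680521}{4}$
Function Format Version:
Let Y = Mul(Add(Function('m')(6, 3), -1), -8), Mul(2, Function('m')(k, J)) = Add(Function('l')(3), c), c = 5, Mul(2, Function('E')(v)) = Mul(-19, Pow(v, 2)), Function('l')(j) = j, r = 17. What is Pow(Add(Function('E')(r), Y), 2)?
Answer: Rational(30680521, 4) ≈ 7.6701e+6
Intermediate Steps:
Function('E')(v) = Mul(Rational(-19, 2), Pow(v, 2)) (Function('E')(v) = Mul(Rational(1, 2), Mul(-19, Pow(v, 2))) = Mul(Rational(-19, 2), Pow(v, 2)))
Function('m')(k, J) = 4 (Function('m')(k, J) = Mul(Rational(1, 2), Add(3, 5)) = Mul(Rational(1, 2), 8) = 4)
Y = -24 (Y = Mul(Add(4, -1), -8) = Mul(3, -8) = -24)
Pow(Add(Function('E')(r), Y), 2) = Pow(Add(Mul(Rational(-19, 2), Pow(17, 2)), -24), 2) = Pow(Add(Mul(Rational(-19, 2), 289), -24), 2) = Pow(Add(Rational(-5491, 2), -24), 2) = Pow(Rational(-5539, 2), 2) = Rational(30680521, 4)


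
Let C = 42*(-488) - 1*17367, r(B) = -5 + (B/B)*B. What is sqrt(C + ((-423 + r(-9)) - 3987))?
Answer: 7*I*sqrt(863) ≈ 205.64*I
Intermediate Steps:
r(B) = -5 + B (r(B) = -5 + 1*B = -5 + B)
C = -37863 (C = -20496 - 17367 = -37863)
sqrt(C + ((-423 + r(-9)) - 3987)) = sqrt(-37863 + ((-423 + (-5 - 9)) - 3987)) = sqrt(-37863 + ((-423 - 14) - 3987)) = sqrt(-37863 + (-437 - 3987)) = sqrt(-37863 - 4424) = sqrt(-42287) = 7*I*sqrt(863)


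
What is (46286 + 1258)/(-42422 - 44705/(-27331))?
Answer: -433141688/386463659 ≈ -1.1208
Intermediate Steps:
(46286 + 1258)/(-42422 - 44705/(-27331)) = 47544/(-42422 - 44705*(-1/27331)) = 47544/(-42422 + 44705/27331) = 47544/(-1159390977/27331) = 47544*(-27331/1159390977) = -433141688/386463659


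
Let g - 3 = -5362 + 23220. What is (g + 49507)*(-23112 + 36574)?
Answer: 906908016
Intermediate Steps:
g = 17861 (g = 3 + (-5362 + 23220) = 3 + 17858 = 17861)
(g + 49507)*(-23112 + 36574) = (17861 + 49507)*(-23112 + 36574) = 67368*13462 = 906908016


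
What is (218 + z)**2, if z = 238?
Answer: 207936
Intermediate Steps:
(218 + z)**2 = (218 + 238)**2 = 456**2 = 207936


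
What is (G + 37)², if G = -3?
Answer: 1156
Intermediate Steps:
(G + 37)² = (-3 + 37)² = 34² = 1156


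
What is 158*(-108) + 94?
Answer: -16970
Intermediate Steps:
158*(-108) + 94 = -17064 + 94 = -16970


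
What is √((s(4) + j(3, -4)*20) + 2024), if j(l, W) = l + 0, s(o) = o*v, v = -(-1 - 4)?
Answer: 2*√526 ≈ 45.869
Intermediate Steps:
v = 5 (v = -1*(-5) = 5)
s(o) = 5*o (s(o) = o*5 = 5*o)
j(l, W) = l
√((s(4) + j(3, -4)*20) + 2024) = √((5*4 + 3*20) + 2024) = √((20 + 60) + 2024) = √(80 + 2024) = √2104 = 2*√526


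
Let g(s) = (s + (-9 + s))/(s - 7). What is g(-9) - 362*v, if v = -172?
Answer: 996251/16 ≈ 62266.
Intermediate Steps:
g(s) = (-9 + 2*s)/(-7 + s)
g(-9) - 362*v = (-9 + 2*(-9))/(-7 - 9) - 362*(-172) = (-9 - 18)/(-16) + 62264 = -1/16*(-27) + 62264 = 27/16 + 62264 = 996251/16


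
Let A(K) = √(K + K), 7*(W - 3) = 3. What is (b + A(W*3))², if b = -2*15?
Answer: 6444/7 - 720*√7/7 ≈ 648.44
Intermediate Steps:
W = 24/7 (W = 3 + (⅐)*3 = 3 + 3/7 = 24/7 ≈ 3.4286)
A(K) = √2*√K (A(K) = √(2*K) = √2*√K)
b = -30
(b + A(W*3))² = (-30 + √2*√((24/7)*3))² = (-30 + √2*√(72/7))² = (-30 + √2*(6*√14/7))² = (-30 + 12*√7/7)²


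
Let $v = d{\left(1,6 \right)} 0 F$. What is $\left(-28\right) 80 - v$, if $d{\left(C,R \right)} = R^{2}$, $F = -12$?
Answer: $-2240$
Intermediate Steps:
$v = 0$ ($v = 6^{2} \cdot 0 \left(-12\right) = 36 \cdot 0 \left(-12\right) = 0 \left(-12\right) = 0$)
$\left(-28\right) 80 - v = \left(-28\right) 80 - 0 = -2240 + 0 = -2240$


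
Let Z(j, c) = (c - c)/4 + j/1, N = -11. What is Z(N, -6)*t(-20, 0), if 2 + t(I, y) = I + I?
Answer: 462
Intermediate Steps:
Z(j, c) = j (Z(j, c) = 0*(1/4) + j*1 = 0 + j = j)
t(I, y) = -2 + 2*I (t(I, y) = -2 + (I + I) = -2 + 2*I)
Z(N, -6)*t(-20, 0) = -11*(-2 + 2*(-20)) = -11*(-2 - 40) = -11*(-42) = 462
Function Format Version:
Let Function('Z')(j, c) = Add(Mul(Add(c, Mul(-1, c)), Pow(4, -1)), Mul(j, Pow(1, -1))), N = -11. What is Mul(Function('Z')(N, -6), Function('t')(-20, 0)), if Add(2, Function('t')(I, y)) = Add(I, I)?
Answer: 462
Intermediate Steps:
Function('Z')(j, c) = j (Function('Z')(j, c) = Add(Mul(0, Rational(1, 4)), Mul(j, 1)) = Add(0, j) = j)
Function('t')(I, y) = Add(-2, Mul(2, I)) (Function('t')(I, y) = Add(-2, Add(I, I)) = Add(-2, Mul(2, I)))
Mul(Function('Z')(N, -6), Function('t')(-20, 0)) = Mul(-11, Add(-2, Mul(2, -20))) = Mul(-11, Add(-2, -40)) = Mul(-11, -42) = 462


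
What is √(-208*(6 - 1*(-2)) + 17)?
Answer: 3*I*√183 ≈ 40.583*I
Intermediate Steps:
√(-208*(6 - 1*(-2)) + 17) = √(-208*(6 + 2) + 17) = √(-208*8 + 17) = √(-1664 + 17) = √(-1647) = 3*I*√183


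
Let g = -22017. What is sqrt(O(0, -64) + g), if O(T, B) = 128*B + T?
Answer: I*sqrt(30209) ≈ 173.81*I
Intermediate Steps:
O(T, B) = T + 128*B
sqrt(O(0, -64) + g) = sqrt((0 + 128*(-64)) - 22017) = sqrt((0 - 8192) - 22017) = sqrt(-8192 - 22017) = sqrt(-30209) = I*sqrt(30209)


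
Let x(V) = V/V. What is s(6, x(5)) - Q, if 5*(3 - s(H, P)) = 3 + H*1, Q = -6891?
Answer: 34461/5 ≈ 6892.2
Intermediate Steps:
x(V) = 1
s(H, P) = 12/5 - H/5 (s(H, P) = 3 - (3 + H*1)/5 = 3 - (3 + H)/5 = 3 + (-⅗ - H/5) = 12/5 - H/5)
s(6, x(5)) - Q = (12/5 - ⅕*6) - 1*(-6891) = (12/5 - 6/5) + 6891 = 6/5 + 6891 = 34461/5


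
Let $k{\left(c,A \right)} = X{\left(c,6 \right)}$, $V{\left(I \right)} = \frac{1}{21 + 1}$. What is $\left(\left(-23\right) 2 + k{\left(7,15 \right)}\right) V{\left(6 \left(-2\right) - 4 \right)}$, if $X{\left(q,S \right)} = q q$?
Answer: $\frac{3}{22} \approx 0.13636$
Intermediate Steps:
$V{\left(I \right)} = \frac{1}{22}$
$X{\left(q,S \right)} = q^{2}$
$k{\left(c,A \right)} = c^{2}$
$\left(\left(-23\right) 2 + k{\left(7,15 \right)}\right) V{\left(6 \left(-2\right) - 4 \right)} = \left(\left(-23\right) 2 + 7^{2}\right) \frac{1}{22} = \left(-46 + 49\right) \frac{1}{22} = 3 \cdot \frac{1}{22} = \frac{3}{22}$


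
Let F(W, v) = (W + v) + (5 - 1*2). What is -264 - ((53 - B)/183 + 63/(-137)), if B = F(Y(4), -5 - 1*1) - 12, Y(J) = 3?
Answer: -6616120/25071 ≈ -263.90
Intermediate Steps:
F(W, v) = 3 + W + v (F(W, v) = (W + v) + (5 - 2) = (W + v) + 3 = 3 + W + v)
B = -12 (B = (3 + 3 + (-5 - 1*1)) - 12 = (3 + 3 + (-5 - 1)) - 12 = (3 + 3 - 6) - 12 = 0 - 12 = -12)
-264 - ((53 - B)/183 + 63/(-137)) = -264 - ((53 - 1*(-12))/183 + 63/(-137)) = -264 - ((53 + 12)*(1/183) + 63*(-1/137)) = -264 - (65*(1/183) - 63/137) = -264 - (65/183 - 63/137) = -264 - 1*(-2624/25071) = -264 + 2624/25071 = -6616120/25071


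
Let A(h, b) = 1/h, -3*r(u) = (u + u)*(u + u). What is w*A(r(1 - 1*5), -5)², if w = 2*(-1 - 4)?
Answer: -45/2048 ≈ -0.021973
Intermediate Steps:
r(u) = -4*u²/3 (r(u) = -(u + u)*(u + u)/3 = -2*u*2*u/3 = -4*u²/3)
w = -10 (w = 2*(-5) = -10)
w*A(r(1 - 1*5), -5)² = -10*9/(16*(1 - 1*5)⁴) = -10*9/(16*(1 - 5)⁴) = -10*(1/(-4/3*(-4)²))² = -10*(1/(-4/3*16))² = -10*(1/(-64/3))² = -10*(-3/64)² = -10*9/4096 = -45/2048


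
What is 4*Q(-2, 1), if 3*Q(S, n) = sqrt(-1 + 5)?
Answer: 8/3 ≈ 2.6667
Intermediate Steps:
Q(S, n) = 2/3 (Q(S, n) = sqrt(-1 + 5)/3 = sqrt(4)/3 = (1/3)*2 = 2/3)
4*Q(-2, 1) = 4*(2/3) = 8/3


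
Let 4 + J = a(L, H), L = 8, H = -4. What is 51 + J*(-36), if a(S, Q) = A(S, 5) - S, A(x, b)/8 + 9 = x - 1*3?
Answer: 1635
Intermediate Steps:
A(x, b) = -96 + 8*x (A(x, b) = -72 + 8*(x - 1*3) = -72 + 8*(x - 3) = -72 + 8*(-3 + x) = -72 + (-24 + 8*x) = -96 + 8*x)
a(S, Q) = -96 + 7*S (a(S, Q) = (-96 + 8*S) - S = -96 + 7*S)
J = -44 (J = -4 + (-96 + 7*8) = -4 + (-96 + 56) = -4 - 40 = -44)
51 + J*(-36) = 51 - 44*(-36) = 51 + 1584 = 1635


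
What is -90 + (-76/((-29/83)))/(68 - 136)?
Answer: -45947/493 ≈ -93.199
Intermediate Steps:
-90 + (-76/((-29/83)))/(68 - 136) = -90 - 76/((-29*1/83))/(-68) = -90 - 76/(-29/83)*(-1/68) = -90 - 76*(-83/29)*(-1/68) = -90 + (6308/29)*(-1/68) = -90 - 1577/493 = -45947/493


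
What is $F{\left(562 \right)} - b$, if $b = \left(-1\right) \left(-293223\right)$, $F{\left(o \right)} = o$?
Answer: $-292661$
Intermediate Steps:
$b = 293223$
$F{\left(562 \right)} - b = 562 - 293223 = -292661$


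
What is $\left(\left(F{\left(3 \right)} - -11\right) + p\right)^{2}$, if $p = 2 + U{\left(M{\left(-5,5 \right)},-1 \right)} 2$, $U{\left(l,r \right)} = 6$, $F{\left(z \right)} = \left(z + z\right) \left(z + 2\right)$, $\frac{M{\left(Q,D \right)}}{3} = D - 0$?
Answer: $3025$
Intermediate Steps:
$M{\left(Q,D \right)} = 3 D$ ($M{\left(Q,D \right)} = 3 \left(D - 0\right) = 3 \left(D + 0\right) = 3 D$)
$F{\left(z \right)} = 2 z \left(2 + z\right)$
$p = 14$ ($p = 2 + 6 \cdot 2 = 2 + 12 = 14$)
$\left(\left(F{\left(3 \right)} - -11\right) + p\right)^{2} = \left(\left(2 \cdot 3 \left(2 + 3\right) - -11\right) + 14\right)^{2} = \left(\left(2 \cdot 3 \cdot 5 + 11\right) + 14\right)^{2} = \left(\left(30 + 11\right) + 14\right)^{2} = \left(41 + 14\right)^{2} = 55^{2} = 3025$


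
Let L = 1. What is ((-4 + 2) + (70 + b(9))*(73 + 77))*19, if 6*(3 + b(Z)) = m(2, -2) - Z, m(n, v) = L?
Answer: 187112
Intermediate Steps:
m(n, v) = 1
b(Z) = -17/6 - Z/6 (b(Z) = -3 + (1 - Z)/6 = -3 + (⅙ - Z/6) = -17/6 - Z/6)
((-4 + 2) + (70 + b(9))*(73 + 77))*19 = ((-4 + 2) + (70 + (-17/6 - ⅙*9))*(73 + 77))*19 = (-2 + (70 + (-17/6 - 3/2))*150)*19 = (-2 + (70 - 13/3)*150)*19 = (-2 + (197/3)*150)*19 = (-2 + 9850)*19 = 9848*19 = 187112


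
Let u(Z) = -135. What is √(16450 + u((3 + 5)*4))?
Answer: √16315 ≈ 127.73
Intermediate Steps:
√(16450 + u((3 + 5)*4)) = √(16450 - 135) = √16315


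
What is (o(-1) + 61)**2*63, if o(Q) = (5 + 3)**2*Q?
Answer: 567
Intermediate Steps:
o(Q) = 64*Q (o(Q) = 8**2*Q = 64*Q)
(o(-1) + 61)**2*63 = (64*(-1) + 61)**2*63 = (-64 + 61)**2*63 = (-3)**2*63 = 9*63 = 567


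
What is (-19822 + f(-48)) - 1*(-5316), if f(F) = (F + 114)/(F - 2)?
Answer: -362683/25 ≈ -14507.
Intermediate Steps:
f(F) = (114 + F)/(-2 + F)
(-19822 + f(-48)) - 1*(-5316) = (-19822 + (114 - 48)/(-2 - 48)) - 1*(-5316) = (-19822 + 66/(-50)) + 5316 = (-19822 - 1/50*66) + 5316 = (-19822 - 33/25) + 5316 = -495583/25 + 5316 = -362683/25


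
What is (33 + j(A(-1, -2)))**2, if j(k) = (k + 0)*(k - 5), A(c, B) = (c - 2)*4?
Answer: 56169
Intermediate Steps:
A(c, B) = -8 + 4*c (A(c, B) = (-2 + c)*4 = -8 + 4*c)
j(k) = k*(-5 + k)
(33 + j(A(-1, -2)))**2 = (33 + (-8 + 4*(-1))*(-5 + (-8 + 4*(-1))))**2 = (33 + (-8 - 4)*(-5 + (-8 - 4)))**2 = (33 - 12*(-5 - 12))**2 = (33 - 12*(-17))**2 = (33 + 204)**2 = 237**2 = 56169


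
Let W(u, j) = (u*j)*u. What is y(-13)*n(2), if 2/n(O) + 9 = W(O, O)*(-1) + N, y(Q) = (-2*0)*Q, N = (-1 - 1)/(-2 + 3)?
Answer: 0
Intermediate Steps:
N = -2 (N = -2/1 = -2*1 = -2)
W(u, j) = j*u² (W(u, j) = (j*u)*u = j*u²)
y(Q) = 0 (y(Q) = 0*Q = 0)
n(O) = 2/(-11 - O³) (n(O) = 2/(-9 + ((O*O²)*(-1) - 2)) = 2/(-9 + (O³*(-1) - 2)) = 2/(-9 + (-O³ - 2)) = 2/(-9 + (-2 - O³)) = 2/(-11 - O³))
y(-13)*n(2) = 0*(-2/(11 + 2³)) = 0*(-2/(11 + 8)) = 0*(-2/19) = 0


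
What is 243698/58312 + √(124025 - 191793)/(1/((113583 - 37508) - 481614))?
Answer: 121849/29156 - 811078*I*√16942 ≈ 4.1792 - 1.0557e+8*I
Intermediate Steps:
243698/58312 + √(124025 - 191793)/(1/((113583 - 37508) - 481614)) = 243698*(1/58312) + √(-67768)/(1/(76075 - 481614)) = 121849/29156 + (2*I*√16942)/(1/(-405539)) = 121849/29156 + (2*I*√16942)/(-1/405539) = 121849/29156 + (2*I*√16942)*(-405539) = 121849/29156 - 811078*I*√16942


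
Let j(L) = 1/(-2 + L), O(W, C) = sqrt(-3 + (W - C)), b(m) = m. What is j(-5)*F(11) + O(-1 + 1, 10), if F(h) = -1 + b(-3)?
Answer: 4/7 + I*sqrt(13) ≈ 0.57143 + 3.6056*I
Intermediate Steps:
F(h) = -4 (F(h) = -1 - 3 = -4)
O(W, C) = sqrt(-3 + W - C)
j(-5)*F(11) + O(-1 + 1, 10) = -4/(-2 - 5) + sqrt(-3 + (-1 + 1) - 1*10) = -4/(-7) + sqrt(-3 + 0 - 10) = -1/7*(-4) + sqrt(-13) = 4/7 + I*sqrt(13)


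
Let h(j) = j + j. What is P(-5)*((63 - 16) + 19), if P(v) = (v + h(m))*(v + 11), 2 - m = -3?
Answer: 1980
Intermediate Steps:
m = 5 (m = 2 - 1*(-3) = 2 + 3 = 5)
h(j) = 2*j
P(v) = (10 + v)*(11 + v) (P(v) = (v + 2*5)*(v + 11) = (v + 10)*(11 + v) = (10 + v)*(11 + v))
P(-5)*((63 - 16) + 19) = (110 + (-5)² + 21*(-5))*((63 - 16) + 19) = (110 + 25 - 105)*(47 + 19) = 30*66 = 1980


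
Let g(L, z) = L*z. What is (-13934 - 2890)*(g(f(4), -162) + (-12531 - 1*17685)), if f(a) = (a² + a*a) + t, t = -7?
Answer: 576491184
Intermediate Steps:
f(a) = -7 + 2*a² (f(a) = (a² + a*a) - 7 = (a² + a²) - 7 = 2*a² - 7 = -7 + 2*a²)
(-13934 - 2890)*(g(f(4), -162) + (-12531 - 1*17685)) = (-13934 - 2890)*((-7 + 2*4²)*(-162) + (-12531 - 1*17685)) = -16824*((-7 + 2*16)*(-162) + (-12531 - 17685)) = -16824*((-7 + 32)*(-162) - 30216) = -16824*(25*(-162) - 30216) = -16824*(-4050 - 30216) = -16824*(-34266) = 576491184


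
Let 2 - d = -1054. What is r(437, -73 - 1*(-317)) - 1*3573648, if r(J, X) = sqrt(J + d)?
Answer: -3573648 + sqrt(1493) ≈ -3.5736e+6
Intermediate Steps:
d = 1056 (d = 2 - 1*(-1054) = 2 + 1054 = 1056)
r(J, X) = sqrt(1056 + J) (r(J, X) = sqrt(J + 1056) = sqrt(1056 + J))
r(437, -73 - 1*(-317)) - 1*3573648 = sqrt(1056 + 437) - 1*3573648 = sqrt(1493) - 3573648 = -3573648 + sqrt(1493)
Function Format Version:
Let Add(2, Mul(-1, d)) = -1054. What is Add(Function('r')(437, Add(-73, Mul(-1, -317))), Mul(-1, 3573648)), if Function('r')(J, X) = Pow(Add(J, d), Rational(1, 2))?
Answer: Add(-3573648, Pow(1493, Rational(1, 2))) ≈ -3.5736e+6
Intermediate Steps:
d = 1056 (d = Add(2, Mul(-1, -1054)) = Add(2, 1054) = 1056)
Function('r')(J, X) = Pow(Add(1056, J), Rational(1, 2)) (Function('r')(J, X) = Pow(Add(J, 1056), Rational(1, 2)) = Pow(Add(1056, J), Rational(1, 2)))
Add(Function('r')(437, Add(-73, Mul(-1, -317))), Mul(-1, 3573648)) = Add(Pow(Add(1056, 437), Rational(1, 2)), Mul(-1, 3573648)) = Add(Pow(1493, Rational(1, 2)), -3573648) = Add(-3573648, Pow(1493, Rational(1, 2)))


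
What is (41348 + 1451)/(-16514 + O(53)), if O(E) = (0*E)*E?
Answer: -42799/16514 ≈ -2.5917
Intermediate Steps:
O(E) = 0 (O(E) = 0*E = 0)
(41348 + 1451)/(-16514 + O(53)) = (41348 + 1451)/(-16514 + 0) = 42799/(-16514) = 42799*(-1/16514) = -42799/16514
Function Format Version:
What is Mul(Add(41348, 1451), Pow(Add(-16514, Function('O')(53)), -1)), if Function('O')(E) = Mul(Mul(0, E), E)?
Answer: Rational(-42799, 16514) ≈ -2.5917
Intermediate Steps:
Function('O')(E) = 0 (Function('O')(E) = Mul(0, E) = 0)
Mul(Add(41348, 1451), Pow(Add(-16514, Function('O')(53)), -1)) = Mul(Add(41348, 1451), Pow(Add(-16514, 0), -1)) = Mul(42799, Pow(-16514, -1)) = Mul(42799, Rational(-1, 16514)) = Rational(-42799, 16514)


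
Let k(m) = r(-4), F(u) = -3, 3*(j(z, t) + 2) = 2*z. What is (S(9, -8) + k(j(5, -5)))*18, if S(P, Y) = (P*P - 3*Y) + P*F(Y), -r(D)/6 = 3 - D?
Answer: 648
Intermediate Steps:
j(z, t) = -2 + 2*z/3 (j(z, t) = -2 + (2*z)/3 = -2 + 2*z/3)
r(D) = -18 + 6*D (r(D) = -6*(3 - D) = -18 + 6*D)
k(m) = -42 (k(m) = -18 + 6*(-4) = -18 - 24 = -42)
S(P, Y) = P**2 - 3*P - 3*Y (S(P, Y) = (P*P - 3*Y) + P*(-3) = (P**2 - 3*Y) - 3*P = P**2 - 3*P - 3*Y)
(S(9, -8) + k(j(5, -5)))*18 = ((9**2 - 3*9 - 3*(-8)) - 42)*18 = ((81 - 27 + 24) - 42)*18 = (78 - 42)*18 = 36*18 = 648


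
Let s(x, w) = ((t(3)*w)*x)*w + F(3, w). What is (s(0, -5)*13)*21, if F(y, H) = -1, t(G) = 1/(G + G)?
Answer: -273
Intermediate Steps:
t(G) = 1/(2*G)
s(x, w) = -1 + x*w²/6 (s(x, w) = ((((½)/3)*w)*x)*w - 1 = ((((½)*(⅓))*w)*x)*w - 1 = ((w/6)*x)*w - 1 = (w*x/6)*w - 1 = x*w²/6 - 1 = -1 + x*w²/6)
(s(0, -5)*13)*21 = ((-1 + (⅙)*0*(-5)²)*13)*21 = ((-1 + (⅙)*0*25)*13)*21 = ((-1 + 0)*13)*21 = -1*13*21 = -13*21 = -273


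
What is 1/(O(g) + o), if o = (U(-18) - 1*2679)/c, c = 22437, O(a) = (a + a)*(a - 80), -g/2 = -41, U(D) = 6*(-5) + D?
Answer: 831/272467 ≈ 0.0030499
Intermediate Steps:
U(D) = -30 + D
g = 82 (g = -2*(-41) = 82)
O(a) = 2*a*(-80 + a) (O(a) = (2*a)*(-80 + a) = 2*a*(-80 + a))
o = -101/831 (o = ((-30 - 18) - 1*2679)/22437 = (-48 - 2679)*(1/22437) = -2727*1/22437 = -101/831 ≈ -0.12154)
1/(O(g) + o) = 1/(2*82*(-80 + 82) - 101/831) = 1/(2*82*2 - 101/831) = 1/(328 - 101/831) = 1/(272467/831) = 831/272467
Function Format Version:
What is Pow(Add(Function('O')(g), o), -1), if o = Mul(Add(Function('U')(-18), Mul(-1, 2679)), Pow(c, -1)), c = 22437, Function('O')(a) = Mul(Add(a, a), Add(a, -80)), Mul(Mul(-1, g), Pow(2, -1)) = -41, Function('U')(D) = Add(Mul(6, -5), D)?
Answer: Rational(831, 272467) ≈ 0.0030499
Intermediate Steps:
Function('U')(D) = Add(-30, D)
g = 82 (g = Mul(-2, -41) = 82)
Function('O')(a) = Mul(2, a, Add(-80, a)) (Function('O')(a) = Mul(Mul(2, a), Add(-80, a)) = Mul(2, a, Add(-80, a)))
o = Rational(-101, 831) (o = Mul(Add(Add(-30, -18), Mul(-1, 2679)), Pow(22437, -1)) = Mul(Add(-48, -2679), Rational(1, 22437)) = Mul(-2727, Rational(1, 22437)) = Rational(-101, 831) ≈ -0.12154)
Pow(Add(Function('O')(g), o), -1) = Pow(Add(Mul(2, 82, Add(-80, 82)), Rational(-101, 831)), -1) = Pow(Add(Mul(2, 82, 2), Rational(-101, 831)), -1) = Pow(Add(328, Rational(-101, 831)), -1) = Pow(Rational(272467, 831), -1) = Rational(831, 272467)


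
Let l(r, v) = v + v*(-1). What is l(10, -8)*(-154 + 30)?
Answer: 0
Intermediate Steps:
l(r, v) = 0 (l(r, v) = v - v = 0)
l(10, -8)*(-154 + 30) = 0*(-154 + 30) = 0*(-124) = 0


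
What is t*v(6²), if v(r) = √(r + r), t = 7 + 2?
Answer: 54*√2 ≈ 76.368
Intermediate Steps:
t = 9
v(r) = √2*√r (v(r) = √(2*r) = √2*√r)
t*v(6²) = 9*(√2*√(6²)) = 9*(√2*√36) = 9*(√2*6) = 9*(6*√2) = 54*√2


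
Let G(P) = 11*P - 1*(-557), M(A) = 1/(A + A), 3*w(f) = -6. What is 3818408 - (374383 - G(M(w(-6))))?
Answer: 13778317/4 ≈ 3.4446e+6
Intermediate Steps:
w(f) = -2 (w(f) = (⅓)*(-6) = -2)
M(A) = 1/(2*A)
G(P) = 557 + 11*P (G(P) = 11*P + 557 = 557 + 11*P)
3818408 - (374383 - G(M(w(-6)))) = 3818408 - (374383 - (557 + 11*((½)/(-2)))) = 3818408 - (374383 - (557 + 11*((½)*(-½)))) = 3818408 - (374383 - (557 + 11*(-¼))) = 3818408 - (374383 - (557 - 11/4)) = 3818408 - (374383 - 1*2217/4) = 3818408 - (374383 - 2217/4) = 3818408 - 1*1495315/4 = 3818408 - 1495315/4 = 13778317/4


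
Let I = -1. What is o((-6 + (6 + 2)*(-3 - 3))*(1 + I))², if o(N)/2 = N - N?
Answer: 0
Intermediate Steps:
o(N) = 0 (o(N) = 2*(N - N) = 2*0 = 0)
o((-6 + (6 + 2)*(-3 - 3))*(1 + I))² = 0² = 0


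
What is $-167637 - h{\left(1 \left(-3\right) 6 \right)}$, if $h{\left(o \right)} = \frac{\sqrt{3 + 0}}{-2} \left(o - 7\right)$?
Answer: $-167637 - \frac{25 \sqrt{3}}{2} \approx -1.6766 \cdot 10^{5}$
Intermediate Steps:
$h{\left(o \right)} = - \frac{\sqrt{3} \left(-7 + o\right)}{2}$ ($h{\left(o \right)} = \sqrt{3} \left(- \frac{1}{2}\right) \left(-7 + o\right) = - \frac{\sqrt{3}}{2} \left(-7 + o\right) = - \frac{\sqrt{3} \left(-7 + o\right)}{2}$)
$-167637 - h{\left(1 \left(-3\right) 6 \right)} = -167637 - \frac{\sqrt{3} \left(7 - 1 \left(-3\right) 6\right)}{2} = -167637 - \frac{\sqrt{3} \left(7 - \left(-3\right) 6\right)}{2} = -167637 - \frac{\sqrt{3} \left(7 - -18\right)}{2} = -167637 - \frac{\sqrt{3} \left(7 + 18\right)}{2} = -167637 - \frac{1}{2} \sqrt{3} \cdot 25 = -167637 - \frac{25 \sqrt{3}}{2}$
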